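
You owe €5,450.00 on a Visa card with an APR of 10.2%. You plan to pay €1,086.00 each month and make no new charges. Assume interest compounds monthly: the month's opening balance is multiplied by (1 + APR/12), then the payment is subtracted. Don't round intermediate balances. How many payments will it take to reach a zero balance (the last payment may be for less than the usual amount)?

Monthly rate r = 10.2%/12 = 0.85% = 0.0085.
Recurrence: B ← B·(1+r) − €1,086.00.
Month 1: interest €46.32; balance after payment €4,410.32.
Month 2: interest €37.49; balance after payment €3,361.81.
Month 3: interest €28.58; balance after payment €2,304.39.
Month 4: interest €19.59; balance after payment €1,237.98.
Month 5: interest €10.52; balance after payment €162.50.
Month 6: interest €1.38; balance after payment €0.00.

6 payments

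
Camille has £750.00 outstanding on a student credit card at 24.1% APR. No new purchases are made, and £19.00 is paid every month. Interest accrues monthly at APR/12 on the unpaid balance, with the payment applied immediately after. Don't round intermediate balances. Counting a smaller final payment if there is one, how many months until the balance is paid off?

Monthly rate r = 24.1%/12 = 2.00833% = 0.0200833.
Recurrence: B ← B·(1+r) − £19.00.
Month 1: interest £15.06; balance after payment £746.06.
Month 2: interest £14.98; balance after payment £742.05.
Closed form: n = −ln(1 − rB₀/P)/ln(1+r) = −ln(0.20724)/ln(1.02008) ≈ 79.152, so the balance reaches zero during payment 80.

80 payments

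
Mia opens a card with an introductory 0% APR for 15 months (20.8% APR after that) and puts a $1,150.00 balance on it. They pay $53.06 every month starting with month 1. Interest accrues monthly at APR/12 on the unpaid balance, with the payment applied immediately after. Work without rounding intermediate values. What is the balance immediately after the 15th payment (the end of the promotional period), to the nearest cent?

$354.10

Promo months 1–15 at r₀ = 0%/12 = 0; months 16+ at r₁ = 20.8%/12 = 0.0173333.
After month 15 (no interest yet): B = $1,150.00 − 15·$53.06 = $354.10.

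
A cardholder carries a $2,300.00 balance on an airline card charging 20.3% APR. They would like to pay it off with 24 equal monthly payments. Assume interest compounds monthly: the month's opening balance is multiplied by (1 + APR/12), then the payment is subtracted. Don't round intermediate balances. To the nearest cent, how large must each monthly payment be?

$117.40

Monthly rate r = 20.3%/12 = 1.69167% = 0.0169167.
Level-payment amortization: P = B₀·r / (1 − (1+r)^(−n)) = 2300.00·0.0169167 / (1 − 1.01692^(−24)).
Denominator 1 − (1+r)^(−24) = 0.331423304.
P = 38.9083 / 0.331423304 ≈ 117.40.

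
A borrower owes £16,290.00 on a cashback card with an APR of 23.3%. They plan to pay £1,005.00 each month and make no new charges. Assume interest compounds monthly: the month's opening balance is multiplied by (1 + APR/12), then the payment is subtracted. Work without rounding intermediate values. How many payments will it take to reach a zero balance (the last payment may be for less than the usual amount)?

20 months

Monthly rate r = 23.3%/12 = 1.94167% = 0.0194167.
Recurrence: B ← B·(1+r) − £1,005.00.
Month 1: interest £316.30; balance after payment £15,601.30.
Month 2: interest £302.93; balance after payment £14,899.22.
Closed form: n = −ln(1 − rB₀/P)/ln(1+r) = −ln(0.68528)/ln(1.01942) ≈ 19.653, so the balance reaches zero during payment 20.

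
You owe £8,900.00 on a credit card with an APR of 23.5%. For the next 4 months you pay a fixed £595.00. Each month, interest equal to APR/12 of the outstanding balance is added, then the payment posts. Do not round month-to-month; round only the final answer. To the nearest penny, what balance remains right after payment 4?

Monthly rate r = 23.5%/12 = 1.95833% = 0.0195833.
Each month: B ← B·(1+r) − £595.00.
Month 1: interest £174.29; balance after payment £8,479.29.
Month 2: interest £166.05; balance after payment £8,050.34.
Month 3: interest £157.65; balance after payment £7,613.00.
Month 4: interest £149.09; balance after payment £7,167.08.

£7,167.08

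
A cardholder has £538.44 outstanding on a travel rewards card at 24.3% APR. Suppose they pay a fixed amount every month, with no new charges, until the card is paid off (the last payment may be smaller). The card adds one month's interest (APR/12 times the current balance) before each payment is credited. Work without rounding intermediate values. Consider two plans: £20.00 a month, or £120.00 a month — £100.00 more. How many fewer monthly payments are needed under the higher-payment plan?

Monthly rate r = 24.3%/12 = 2.025% = 0.02025.
At £20.00/mo: n = ⌈−ln(1 − rB₀/P)/ln(1+r)⌉ = 40 payments (last £6.00); total interest = total paid − £538.44 = £247.56.
At £120.00/mo: 5 payments (last £90.41); total interest £31.97.
Payments saved = 40 − 5 = 35.

35 fewer payments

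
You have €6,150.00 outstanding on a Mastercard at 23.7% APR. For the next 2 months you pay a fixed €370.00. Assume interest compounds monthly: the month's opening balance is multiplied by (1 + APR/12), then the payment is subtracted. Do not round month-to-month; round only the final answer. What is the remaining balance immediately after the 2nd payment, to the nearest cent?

Monthly rate r = 23.7%/12 = 1.975% = 0.01975.
Each month: B ← B·(1+r) − €370.00.
Month 1: interest €121.46; balance after payment €5,901.46.
Month 2: interest €116.55; balance after payment €5,648.02.

€5,648.02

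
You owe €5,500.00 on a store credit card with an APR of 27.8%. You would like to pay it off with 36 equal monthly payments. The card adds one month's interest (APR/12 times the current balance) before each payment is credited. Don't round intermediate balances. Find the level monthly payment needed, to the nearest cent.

€226.91

Monthly rate r = 27.8%/12 = 2.31667% = 0.0231667.
Level-payment amortization: P = B₀·r / (1 − (1+r)^(−n)) = 5500.00·0.0231667 / (1 − 1.02317^(−36)).
Denominator 1 − (1+r)^(−36) = 0.561539765.
P = 127.417 / 0.561539765 ≈ 226.91.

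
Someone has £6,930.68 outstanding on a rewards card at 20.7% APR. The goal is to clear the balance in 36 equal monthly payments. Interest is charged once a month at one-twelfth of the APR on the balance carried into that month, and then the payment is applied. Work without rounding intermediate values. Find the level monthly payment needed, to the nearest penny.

£260.05

Monthly rate r = 20.7%/12 = 1.725% = 0.01725.
Level-payment amortization: P = B₀·r / (1 − (1+r)^(−n)) = 6930.68·0.01725 / (1 − 1.01725^(−36)).
Denominator 1 − (1+r)^(−36) = 0.459739952.
P = 119.554 / 0.459739952 ≈ 260.05.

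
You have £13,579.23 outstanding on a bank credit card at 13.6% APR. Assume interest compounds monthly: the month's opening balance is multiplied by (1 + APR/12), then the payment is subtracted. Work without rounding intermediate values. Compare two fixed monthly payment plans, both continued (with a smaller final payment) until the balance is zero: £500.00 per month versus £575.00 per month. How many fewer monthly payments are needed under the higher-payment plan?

5 fewer payments

Monthly rate r = 13.6%/12 = 1.13333% = 0.0113333.
At £500.00/mo: n = ⌈−ln(1 − rB₀/P)/ln(1+r)⌉ = 33 payments (last £322.19); total interest = total paid − £13,579.23 = £2,742.96.
At £575.00/mo: 28 payments (last £368.91); total interest £2,314.68.
Payments saved = 33 − 28 = 5.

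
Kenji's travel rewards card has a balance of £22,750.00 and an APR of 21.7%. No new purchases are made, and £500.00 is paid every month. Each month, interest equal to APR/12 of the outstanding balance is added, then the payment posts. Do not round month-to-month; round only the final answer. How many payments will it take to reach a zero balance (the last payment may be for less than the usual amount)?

97 months

Monthly rate r = 21.7%/12 = 1.80833% = 0.0180833.
Recurrence: B ← B·(1+r) − £500.00.
Month 1: interest £411.40; balance after payment £22,661.40.
Month 2: interest £409.79; balance after payment £22,571.19.
Closed form: n = −ln(1 − rB₀/P)/ln(1+r) = −ln(0.17721)/ln(1.01808) ≈ 96.555, so the balance reaches zero during payment 97.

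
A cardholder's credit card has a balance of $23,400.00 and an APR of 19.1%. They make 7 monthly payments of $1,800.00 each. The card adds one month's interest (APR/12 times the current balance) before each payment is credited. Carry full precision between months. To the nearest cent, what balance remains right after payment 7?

$12,917.13

Monthly rate r = 19.1%/12 = 1.59167% = 0.0159167.
Each month: B ← B·(1+r) − $1,800.00.
Month 1: interest $372.45; balance after payment $21,972.45.
Month 2: interest $349.73; balance after payment $20,522.18.
Month 3: interest $326.64; balance after payment $19,048.82.
Month 4: interest $303.19; balance after payment $17,552.02.
Month 5: interest $279.37; balance after payment $16,031.39.
Month 6: interest $255.17; balance after payment $14,486.55.
Month 7: interest $230.58; balance after payment $12,917.13.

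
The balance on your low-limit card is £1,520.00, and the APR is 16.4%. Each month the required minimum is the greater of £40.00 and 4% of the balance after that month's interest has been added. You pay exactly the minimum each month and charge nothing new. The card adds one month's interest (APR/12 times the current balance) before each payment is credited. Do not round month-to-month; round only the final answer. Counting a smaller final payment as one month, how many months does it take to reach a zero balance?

47 months

Monthly rate r = 16.4%/12 = 1.36667% = 0.0136667.
While 4% of the post-interest balance exceeds £40.00, each month B ← (B·(1+r))·(1 − 0.04), i.e. B shrinks by the factor (1+r)·0.96 = 0.97312.
This holds for months 1–16. Entering month 17 the balance is £982.89; 4% of the post-interest balance is now below £40.00, so the flat £40.00 minimum applies from here.
From month 17 a fixed £40.00 at rate r clears £982.89 in 31 more payments. Total: 16 + 31 = 47 months.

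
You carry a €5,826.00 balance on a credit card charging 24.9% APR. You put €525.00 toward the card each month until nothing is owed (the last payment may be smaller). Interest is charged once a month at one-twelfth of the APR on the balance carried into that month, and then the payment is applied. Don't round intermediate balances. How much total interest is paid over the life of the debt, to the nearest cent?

€865.07

Monthly rate r = 24.9%/12 = 2.075% = 0.02075.
Payoff takes n = ⌈−ln(1 − rB₀/P)/ln(1+r)⌉ = ⌈12.743⌉ = 13 payments; the last is €391.07.
Total paid = 12·€525.00 + €391.07 = €6,691.07.
Total interest = total paid − principal = €6,691.07 − €5,826.00 = €865.07.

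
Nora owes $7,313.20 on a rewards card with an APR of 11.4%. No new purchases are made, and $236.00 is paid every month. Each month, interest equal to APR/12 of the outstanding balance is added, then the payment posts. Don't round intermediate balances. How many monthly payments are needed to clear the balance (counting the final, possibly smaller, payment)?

Monthly rate r = 11.4%/12 = 0.95% = 0.0095.
Recurrence: B ← B·(1+r) − $236.00.
Month 1: interest $69.48; balance after payment $7,146.68.
Month 2: interest $67.89; balance after payment $6,978.57.
Closed form: n = −ln(1 − rB₀/P)/ln(1+r) = −ln(0.70561)/ln(1.0095) ≈ 36.878, so the balance reaches zero during payment 37.

37 months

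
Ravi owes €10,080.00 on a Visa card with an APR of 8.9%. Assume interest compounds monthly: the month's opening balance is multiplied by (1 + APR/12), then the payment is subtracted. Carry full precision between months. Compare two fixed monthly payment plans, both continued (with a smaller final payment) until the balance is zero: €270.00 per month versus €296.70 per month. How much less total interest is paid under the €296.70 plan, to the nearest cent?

Monthly rate r = 8.9%/12 = 0.741667% = 0.00741667.
At €270.00/mo: n = ⌈−ln(1 − rB₀/P)/ln(1+r)⌉ = 44 payments (last €235.88); total interest = total paid − €10,080.00 = €1,765.88.
At €296.70/mo: 40 payments (last €85.82); total interest €1,577.12.
Interest saved = €1,765.88 − €1,577.12 = €188.76.

€188.76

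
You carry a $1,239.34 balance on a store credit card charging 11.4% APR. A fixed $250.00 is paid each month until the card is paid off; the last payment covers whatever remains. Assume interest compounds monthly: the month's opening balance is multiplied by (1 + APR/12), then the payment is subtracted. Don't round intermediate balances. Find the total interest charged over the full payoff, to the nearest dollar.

Monthly rate r = 11.4%/12 = 0.95% = 0.0095.
Payoff takes n = ⌈−ln(1 − rB₀/P)/ln(1+r)⌉ = ⌈5.102⌉ = 6 payments; the last is $25.60.
Total paid = 5·$250.00 + $25.60 = $1,275.60.
Total interest = total paid − principal = $1,275.60 − $1,239.34 = $36.26.

$36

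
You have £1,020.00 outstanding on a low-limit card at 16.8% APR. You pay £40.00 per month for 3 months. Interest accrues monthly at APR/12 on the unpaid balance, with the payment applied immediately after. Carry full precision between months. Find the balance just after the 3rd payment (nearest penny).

£941.75

Monthly rate r = 16.8%/12 = 1.4% = 0.014.
Each month: B ← B·(1+r) − £40.00.
Month 1: interest £14.28; balance after payment £994.28.
Month 2: interest £13.92; balance after payment £968.20.
Month 3: interest £13.55; balance after payment £941.75.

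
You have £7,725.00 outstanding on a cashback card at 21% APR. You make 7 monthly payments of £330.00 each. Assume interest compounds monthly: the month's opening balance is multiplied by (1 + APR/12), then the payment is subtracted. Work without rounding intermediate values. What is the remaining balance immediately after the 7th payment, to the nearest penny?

£6,287.59

Monthly rate r = 21%/12 = 1.75% = 0.0175.
Each month: B ← B·(1+r) − £330.00.
Month 1: interest £135.19; balance after payment £7,530.19.
Month 2: interest £131.78; balance after payment £7,331.97.
Month 3: interest £128.31; balance after payment £7,130.28.
Month 4: interest £124.78; balance after payment £6,925.05.
Month 5: interest £121.19; balance after payment £6,716.24.
Month 6: interest £117.53; balance after payment £6,503.78.
Month 7: interest £113.82; balance after payment £6,287.59.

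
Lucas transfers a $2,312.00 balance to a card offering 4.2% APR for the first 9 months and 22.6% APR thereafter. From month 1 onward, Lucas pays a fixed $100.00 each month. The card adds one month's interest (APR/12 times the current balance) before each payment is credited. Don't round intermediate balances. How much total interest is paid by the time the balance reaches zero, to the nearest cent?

$329.88

Promo months 1–9 at r₀ = 4.2%/12 = 0.0035; months 10+ at r₁ = 22.6%/12 = 0.0188333.
After month 9: iterate B ← B·(1+r₀) − $100.00 for 9 months → $1,473.15.
Then at r₁ with $100.00/mo: n₂ = −ln(1 − r₁·B/P)/ln(1+r₁) ≈ 17.42 → 18 more payments.
Total paid = 26·$100.00 + $41.88 = $2,641.88; interest = $2,641.88 − $2,312.00 = $329.88.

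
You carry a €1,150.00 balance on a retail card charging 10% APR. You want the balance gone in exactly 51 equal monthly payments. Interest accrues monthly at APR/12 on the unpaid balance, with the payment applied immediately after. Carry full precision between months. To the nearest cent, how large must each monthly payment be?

Monthly rate r = 10%/12 = 0.833333% = 0.00833333.
Level-payment amortization: P = B₀·r / (1 − (1+r)^(−n)) = 1150.00·0.00833333 / (1 − 1.00833^(−51)).
Denominator 1 − (1+r)^(−51) = 0.345077875.
P = 9.58333 / 0.345077875 ≈ 27.77.

€27.77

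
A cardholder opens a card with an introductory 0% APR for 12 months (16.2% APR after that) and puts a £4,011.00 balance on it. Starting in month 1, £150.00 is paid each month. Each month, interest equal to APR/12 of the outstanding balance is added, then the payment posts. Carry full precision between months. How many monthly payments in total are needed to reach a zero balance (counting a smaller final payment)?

Promo months 1–12 at r₀ = 0%/12 = 0; months 13+ at r₁ = 16.2%/12 = 0.0135.
After month 12 (no interest yet): B = £4,011.00 − 12·£150.00 = £2,211.00.
Then at r₁ with £150.00/mo: n₂ = −ln(1 − r₁·B/P)/ln(1+r₁) ≈ 16.55 → 17 more payments.

29 months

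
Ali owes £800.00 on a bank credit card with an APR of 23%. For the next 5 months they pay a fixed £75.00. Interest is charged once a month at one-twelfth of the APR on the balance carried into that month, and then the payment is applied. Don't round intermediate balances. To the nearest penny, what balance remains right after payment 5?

Monthly rate r = 23%/12 = 1.91667% = 0.0191667.
Each month: B ← B·(1+r) − £75.00.
Month 1: interest £15.33; balance after payment £740.33.
Month 2: interest £14.19; balance after payment £679.52.
Month 3: interest £13.02; balance after payment £617.55.
Month 4: interest £11.84; balance after payment £554.38.
Month 5: interest £10.63; balance after payment £490.01.

£490.01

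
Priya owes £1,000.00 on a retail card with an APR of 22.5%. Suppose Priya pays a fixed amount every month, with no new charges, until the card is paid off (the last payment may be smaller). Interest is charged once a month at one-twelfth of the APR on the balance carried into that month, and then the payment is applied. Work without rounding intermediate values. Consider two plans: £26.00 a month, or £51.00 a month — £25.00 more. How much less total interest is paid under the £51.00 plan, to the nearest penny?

Monthly rate r = 22.5%/12 = 1.875% = 0.01875.
At £26.00/mo: n = ⌈−ln(1 − rB₀/P)/ln(1+r)⌉ = 69 payments (last £19.50); total interest = total paid − £1,000.00 = £787.50.
At £51.00/mo: 25 payments (last £34.35); total interest £258.35.
Interest saved = £787.50 − £258.35 = £529.15.

£529.15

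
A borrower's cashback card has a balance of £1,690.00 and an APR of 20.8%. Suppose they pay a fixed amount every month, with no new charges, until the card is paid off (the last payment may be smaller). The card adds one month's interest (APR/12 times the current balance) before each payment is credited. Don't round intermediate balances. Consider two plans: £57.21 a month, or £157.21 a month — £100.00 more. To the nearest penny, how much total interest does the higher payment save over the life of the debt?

£502.35

Monthly rate r = 20.8%/12 = 1.73333% = 0.0173333.
At £57.21/mo: n = ⌈−ln(1 − rB₀/P)/ln(1+r)⌉ = 42 payments (last £43.13); total interest = total paid − £1,690.00 = £698.74.
At £157.21/mo: 12 payments (last £157.08); total interest £196.39.
Interest saved = £698.74 − £196.39 = £502.35.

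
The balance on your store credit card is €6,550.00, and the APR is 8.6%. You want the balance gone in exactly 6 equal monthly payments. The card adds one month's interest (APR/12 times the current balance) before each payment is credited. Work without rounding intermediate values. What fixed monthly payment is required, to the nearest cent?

Monthly rate r = 8.6%/12 = 0.716667% = 0.00716667.
Level-payment amortization: P = B₀·r / (1 − (1+r)^(−n)) = 6550.00·0.00716667 / (1 − 1.00717^(−6)).
Denominator 1 − (1+r)^(−6) = 0.0419417019.
P = 46.9417 / 0.0419417019 ≈ 1119.21.

€1,119.21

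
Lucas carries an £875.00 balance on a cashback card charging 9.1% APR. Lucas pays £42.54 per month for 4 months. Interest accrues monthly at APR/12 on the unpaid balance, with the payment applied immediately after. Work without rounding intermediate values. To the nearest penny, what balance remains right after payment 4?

£729.74

Monthly rate r = 9.1%/12 = 0.758333% = 0.00758333.
Each month: B ← B·(1+r) − £42.54.
Month 1: interest £6.64; balance after payment £839.10.
Month 2: interest £6.36; balance after payment £802.92.
Month 3: interest £6.09; balance after payment £766.47.
Month 4: interest £5.81; balance after payment £729.74.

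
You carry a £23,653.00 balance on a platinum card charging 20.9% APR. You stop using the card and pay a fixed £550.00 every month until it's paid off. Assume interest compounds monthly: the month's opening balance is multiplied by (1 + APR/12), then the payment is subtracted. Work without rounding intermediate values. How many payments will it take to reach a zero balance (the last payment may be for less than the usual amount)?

81 payments

Monthly rate r = 20.9%/12 = 1.74167% = 0.0174167.
Recurrence: B ← B·(1+r) − £550.00.
Month 1: interest £411.96; balance after payment £23,514.96.
Month 2: interest £409.55; balance after payment £23,374.51.
Closed form: n = −ln(1 − rB₀/P)/ln(1+r) = −ln(0.25099)/ln(1.01742) ≈ 80.058, so the balance reaches zero during payment 81.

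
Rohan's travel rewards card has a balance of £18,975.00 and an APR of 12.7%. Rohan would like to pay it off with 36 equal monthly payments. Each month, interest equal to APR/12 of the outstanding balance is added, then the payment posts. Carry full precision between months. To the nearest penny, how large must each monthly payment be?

Monthly rate r = 12.7%/12 = 1.05833% = 0.0105833.
Level-payment amortization: P = B₀·r / (1 − (1+r)^(−n)) = 18975.00·0.0105833 / (1 − 1.01058^(−36)).
Denominator 1 − (1+r)^(−36) = 0.31545301.
P = 200.819 / 0.31545301 ≈ 636.60.

£636.60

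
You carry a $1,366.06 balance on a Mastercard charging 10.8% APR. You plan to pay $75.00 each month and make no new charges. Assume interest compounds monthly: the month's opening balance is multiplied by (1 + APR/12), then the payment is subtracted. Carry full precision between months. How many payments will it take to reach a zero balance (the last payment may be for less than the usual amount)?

20 payments

Monthly rate r = 10.8%/12 = 0.9% = 0.009.
Recurrence: B ← B·(1+r) − $75.00.
Month 1: interest $12.29; balance after payment $1,303.35.
Month 2: interest $11.73; balance after payment $1,240.08.
Closed form: n = −ln(1 − rB₀/P)/ln(1+r) = −ln(0.83607)/ln(1.009) ≈ 19.983, so the balance reaches zero during payment 20.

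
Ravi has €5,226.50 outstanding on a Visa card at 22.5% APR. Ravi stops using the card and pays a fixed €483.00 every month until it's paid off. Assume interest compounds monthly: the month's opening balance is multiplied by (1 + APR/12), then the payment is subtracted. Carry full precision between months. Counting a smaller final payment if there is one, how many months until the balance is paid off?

13 payments

Monthly rate r = 22.5%/12 = 1.875% = 0.01875.
Recurrence: B ← B·(1+r) − €483.00.
Month 1: interest €98.00; balance after payment €4,841.50.
Month 2: interest €90.78; balance after payment €4,449.27.
Closed form: n = −ln(1 − rB₀/P)/ln(1+r) = −ln(0.79711)/ln(1.01875) ≈ 12.207, so the balance reaches zero during payment 13.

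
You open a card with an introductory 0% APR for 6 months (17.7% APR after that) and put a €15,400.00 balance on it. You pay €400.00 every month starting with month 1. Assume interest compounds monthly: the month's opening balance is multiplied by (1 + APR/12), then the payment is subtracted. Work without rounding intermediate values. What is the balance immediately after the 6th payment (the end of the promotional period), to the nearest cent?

Promo months 1–6 at r₀ = 0%/12 = 0; months 7+ at r₁ = 17.7%/12 = 0.01475.
After month 6 (no interest yet): B = €15,400.00 − 6·€400.00 = €13,000.00.

€13,000.00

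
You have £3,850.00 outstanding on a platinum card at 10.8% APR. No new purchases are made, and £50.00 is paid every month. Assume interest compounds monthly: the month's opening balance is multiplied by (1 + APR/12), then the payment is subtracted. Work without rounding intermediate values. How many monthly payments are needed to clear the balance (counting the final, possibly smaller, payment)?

132 months

Monthly rate r = 10.8%/12 = 0.9% = 0.009.
Recurrence: B ← B·(1+r) − £50.00.
Month 1: interest £34.65; balance after payment £3,834.65.
Month 2: interest £34.51; balance after payment £3,819.16.
Closed form: n = −ln(1 − rB₀/P)/ln(1+r) = −ln(0.307)/ln(1.009) ≈ 131.802, so the balance reaches zero during payment 132.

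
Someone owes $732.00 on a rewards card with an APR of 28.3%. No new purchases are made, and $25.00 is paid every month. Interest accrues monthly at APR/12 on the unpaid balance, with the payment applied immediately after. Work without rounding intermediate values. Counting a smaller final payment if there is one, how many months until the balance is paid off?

Monthly rate r = 28.3%/12 = 2.35833% = 0.0235833.
Recurrence: B ← B·(1+r) − $25.00.
Month 1: interest $17.26; balance after payment $724.26.
Month 2: interest $17.08; balance after payment $716.34.
Closed form: n = −ln(1 − rB₀/P)/ln(1+r) = −ln(0.30948)/ln(1.02358) ≈ 50.317, so the balance reaches zero during payment 51.

51 months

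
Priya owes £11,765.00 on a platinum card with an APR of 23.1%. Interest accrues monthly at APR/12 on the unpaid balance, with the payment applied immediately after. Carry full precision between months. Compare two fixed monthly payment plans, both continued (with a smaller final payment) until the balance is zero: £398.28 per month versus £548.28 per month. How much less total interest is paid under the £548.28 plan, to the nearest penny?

£2,240.94

Monthly rate r = 23.1%/12 = 1.925% = 0.01925.
At £398.28/mo: n = ⌈−ln(1 − rB₀/P)/ln(1+r)⌉ = 45 payments (last £39.01); total interest = total paid − £11,765.00 = £5,798.33.
At £548.28/mo: 28 payments (last £518.83); total interest £3,557.39.
Interest saved = £5,798.33 − £3,557.39 = £2,240.94.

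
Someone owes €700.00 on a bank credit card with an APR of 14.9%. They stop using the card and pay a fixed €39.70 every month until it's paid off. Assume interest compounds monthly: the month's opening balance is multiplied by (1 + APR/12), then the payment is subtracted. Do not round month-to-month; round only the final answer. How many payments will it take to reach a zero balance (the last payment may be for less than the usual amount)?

21 payments

Monthly rate r = 14.9%/12 = 1.24167% = 0.0124167.
Recurrence: B ← B·(1+r) − €39.70.
Month 1: interest €8.69; balance after payment €668.99.
Month 2: interest €8.31; balance after payment €637.60.
Closed form: n = −ln(1 − rB₀/P)/ln(1+r) = −ln(0.78107)/ln(1.01242) ≈ 20.024, so the balance reaches zero during payment 21.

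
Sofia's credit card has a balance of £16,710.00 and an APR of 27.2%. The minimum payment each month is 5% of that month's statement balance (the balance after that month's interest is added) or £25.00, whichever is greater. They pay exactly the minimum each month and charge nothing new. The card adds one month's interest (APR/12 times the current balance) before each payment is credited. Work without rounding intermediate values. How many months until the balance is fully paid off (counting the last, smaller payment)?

149 months

Monthly rate r = 27.2%/12 = 2.26667% = 0.0226667.
While 5% of the post-interest balance exceeds £25.00, each month B ← (B·(1+r))·(1 − 0.05), i.e. B shrinks by the factor (1+r)·0.95 = 0.97153.
This holds for months 1–123. Entering month 124 the balance is £478.93; 5% of the post-interest balance is now below £25.00, so the flat £25.00 minimum applies from here.
From month 124 a fixed £25.00 at rate r clears £478.93 in 26 more payments. Total: 123 + 26 = 149 months.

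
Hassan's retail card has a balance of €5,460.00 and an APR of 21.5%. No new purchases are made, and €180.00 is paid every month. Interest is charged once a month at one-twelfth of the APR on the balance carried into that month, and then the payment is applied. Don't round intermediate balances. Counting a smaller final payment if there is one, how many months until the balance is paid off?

Monthly rate r = 21.5%/12 = 1.79167% = 0.0179167.
Recurrence: B ← B·(1+r) − €180.00.
Month 1: interest €97.83; balance after payment €5,377.82.
Month 2: interest €96.35; balance after payment €5,294.18.
Closed form: n = −ln(1 − rB₀/P)/ln(1+r) = −ln(0.45653)/ln(1.01792) ≈ 44.155, so the balance reaches zero during payment 45.

45 months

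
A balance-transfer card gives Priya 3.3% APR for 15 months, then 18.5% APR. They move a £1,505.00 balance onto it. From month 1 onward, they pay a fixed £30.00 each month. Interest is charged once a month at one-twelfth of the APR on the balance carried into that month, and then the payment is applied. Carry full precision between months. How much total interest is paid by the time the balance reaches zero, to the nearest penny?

Promo months 1–15 at r₀ = 3.3%/12 = 0.00275; months 16+ at r₁ = 18.5%/12 = 0.0154167.
After month 15: iterate B ← B·(1+r₀) − £30.00 for 15 months → £1,109.52.
Then at r₁ with £30.00/mo: n₂ = −ln(1 − r₁·B/P)/ln(1+r₁) ≈ 55.19 → 56 more payments.
Total paid = 70·£30.00 + £5.77 = £2,105.77; interest = £2,105.77 − £1,505.00 = £600.77.

£600.77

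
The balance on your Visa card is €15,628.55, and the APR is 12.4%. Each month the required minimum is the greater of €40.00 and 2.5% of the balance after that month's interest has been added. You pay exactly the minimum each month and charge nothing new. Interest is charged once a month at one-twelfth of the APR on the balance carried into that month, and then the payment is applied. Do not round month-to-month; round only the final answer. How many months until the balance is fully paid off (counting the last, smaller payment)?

204 months

Monthly rate r = 12.4%/12 = 1.03333% = 0.0103333.
While 2.5% of the post-interest balance exceeds €40.00, each month B ← (B·(1+r))·(1 − 0.025), i.e. B shrinks by the factor (1+r)·0.975 = 0.98507.
This holds for months 1–153. Entering month 154 the balance is €1,565.75; 2.5% of the post-interest balance is now below €40.00, so the flat €40.00 minimum applies from here.
From month 154 a fixed €40.00 at rate r clears €1,565.75 in 51 more payments. Total: 153 + 51 = 204 months.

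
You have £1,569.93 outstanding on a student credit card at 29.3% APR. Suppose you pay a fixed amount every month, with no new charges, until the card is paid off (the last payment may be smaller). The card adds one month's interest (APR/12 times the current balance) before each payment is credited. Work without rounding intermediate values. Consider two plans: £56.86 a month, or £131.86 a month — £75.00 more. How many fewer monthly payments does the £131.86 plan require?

Monthly rate r = 29.3%/12 = 2.44167% = 0.0244167.
At £56.86/mo: n = ⌈−ln(1 − rB₀/P)/ln(1+r)⌉ = 47 payments (last £27.65); total interest = total paid − £1,569.93 = £1,073.28.
At £131.86/mo: 15 payments (last £31.76); total interest £307.87.
Payments saved = 47 − 15 = 32.

32 fewer payments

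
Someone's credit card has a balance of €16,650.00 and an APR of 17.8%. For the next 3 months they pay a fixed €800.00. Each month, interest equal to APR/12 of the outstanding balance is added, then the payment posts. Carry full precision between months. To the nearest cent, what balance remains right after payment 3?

€14,966.19

Monthly rate r = 17.8%/12 = 1.48333% = 0.0148333.
Each month: B ← B·(1+r) − €800.00.
Month 1: interest €246.97; balance after payment €16,096.97.
Month 2: interest €238.77; balance after payment €15,535.75.
Month 3: interest €230.45; balance after payment €14,966.19.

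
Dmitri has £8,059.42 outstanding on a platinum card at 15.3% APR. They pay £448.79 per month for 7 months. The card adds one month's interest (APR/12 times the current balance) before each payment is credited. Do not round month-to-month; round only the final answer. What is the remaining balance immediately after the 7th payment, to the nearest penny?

Monthly rate r = 15.3%/12 = 1.275% = 0.01275.
Each month: B ← B·(1+r) − £448.79.
Month 1: interest £102.76; balance after payment £7,713.39.
Month 2: interest £98.35; balance after payment £7,362.94.
Month 3: interest £93.88; balance after payment £7,008.03.
Month 4: interest £89.35; balance after payment £6,648.59.
Month 5: interest £84.77; balance after payment £6,284.57.
Month 6: interest £80.13; balance after payment £5,915.91.
Month 7: interest £75.43; balance after payment £5,542.55.

£5,542.55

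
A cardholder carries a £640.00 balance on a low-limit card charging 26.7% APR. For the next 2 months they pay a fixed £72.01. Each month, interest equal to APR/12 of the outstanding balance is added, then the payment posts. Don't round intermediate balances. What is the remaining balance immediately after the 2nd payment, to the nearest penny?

Monthly rate r = 26.7%/12 = 2.225% = 0.02225.
Each month: B ← B·(1+r) − £72.01.
Month 1: interest £14.24; balance after payment £582.23.
Month 2: interest £12.95; balance after payment £523.17.

£523.17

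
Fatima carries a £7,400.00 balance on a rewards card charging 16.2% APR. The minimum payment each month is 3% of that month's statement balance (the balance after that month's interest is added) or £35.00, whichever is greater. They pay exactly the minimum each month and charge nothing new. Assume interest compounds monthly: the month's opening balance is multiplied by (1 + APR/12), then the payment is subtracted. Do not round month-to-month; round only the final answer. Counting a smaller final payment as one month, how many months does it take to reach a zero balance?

153 months

Monthly rate r = 16.2%/12 = 1.35% = 0.0135.
While 3% of the post-interest balance exceeds £35.00, each month B ← (B·(1+r))·(1 − 0.03), i.e. B shrinks by the factor (1+r)·0.97 = 0.9831.
This holds for months 1–110. Entering month 111 the balance is £1,134.32; 3% of the post-interest balance is now below £35.00, so the flat £35.00 minimum applies from here.
From month 111 a fixed £35.00 at rate r clears £1,134.32 in 43 more payments. Total: 110 + 43 = 153 months.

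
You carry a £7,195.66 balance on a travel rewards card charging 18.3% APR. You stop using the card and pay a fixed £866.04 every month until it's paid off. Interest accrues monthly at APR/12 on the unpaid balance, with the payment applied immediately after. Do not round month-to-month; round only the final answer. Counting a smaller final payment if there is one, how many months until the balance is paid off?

Monthly rate r = 18.3%/12 = 1.525% = 0.01525.
Recurrence: B ← B·(1+r) − £866.04.
Month 1: interest £109.73; balance after payment £6,439.35.
Month 2: interest £98.20; balance after payment £5,671.51.
Closed form: n = −ln(1 − rB₀/P)/ln(1+r) = −ln(0.87329)/ln(1.01525) ≈ 8.952, so the balance reaches zero during payment 9.

9 payments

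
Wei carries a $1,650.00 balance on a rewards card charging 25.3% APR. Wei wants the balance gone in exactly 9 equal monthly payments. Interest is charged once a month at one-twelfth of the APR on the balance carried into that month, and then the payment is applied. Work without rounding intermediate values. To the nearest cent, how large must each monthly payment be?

$203.20

Monthly rate r = 25.3%/12 = 2.10833% = 0.0210833.
Level-payment amortization: P = B₀·r / (1 − (1+r)^(−n)) = 1650.00·0.0210833 / (1 − 1.02108^(−9)).
Denominator 1 − (1+r)^(−9) = 0.17120082.
P = 34.7875 / 0.17120082 ≈ 203.20.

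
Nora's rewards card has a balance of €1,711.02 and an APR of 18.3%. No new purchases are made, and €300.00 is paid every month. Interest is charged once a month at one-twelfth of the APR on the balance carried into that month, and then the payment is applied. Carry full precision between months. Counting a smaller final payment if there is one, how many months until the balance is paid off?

7 payments

Monthly rate r = 18.3%/12 = 1.525% = 0.01525.
Recurrence: B ← B·(1+r) − €300.00.
Month 1: interest €26.09; balance after payment €1,437.11.
Month 2: interest €21.92; balance after payment €1,159.03.
Closed form: n = −ln(1 − rB₀/P)/ln(1+r) = −ln(0.91302)/ln(1.01525) ≈ 6.012, so the balance reaches zero during payment 7.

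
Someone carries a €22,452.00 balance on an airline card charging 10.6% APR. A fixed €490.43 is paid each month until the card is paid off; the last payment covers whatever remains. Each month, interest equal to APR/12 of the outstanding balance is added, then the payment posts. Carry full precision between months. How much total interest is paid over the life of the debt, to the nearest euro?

Monthly rate r = 10.6%/12 = 0.883333% = 0.00883333.
Payoff takes n = ⌈−ln(1 − rB₀/P)/ln(1+r)⌉ = ⌈58.920⌉ = 59 payments; the last is €451.24.
Total paid = 58·€490.43 + €451.24 = €28,896.18.
Total interest = total paid − principal = €28,896.18 − €22,452.00 = €6,444.18.

€6,444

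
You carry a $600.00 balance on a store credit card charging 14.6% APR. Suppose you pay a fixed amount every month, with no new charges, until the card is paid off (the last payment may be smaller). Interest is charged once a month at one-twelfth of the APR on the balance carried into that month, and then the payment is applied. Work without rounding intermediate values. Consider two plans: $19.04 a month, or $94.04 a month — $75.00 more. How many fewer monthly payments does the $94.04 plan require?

Monthly rate r = 14.6%/12 = 1.21667% = 0.0121667.
At $19.04/mo: n = ⌈−ln(1 − rB₀/P)/ln(1+r)⌉ = 40 payments (last $18.74); total interest = total paid − $600.00 = $161.30.
At $94.04/mo: 7 payments (last $64.24); total interest $28.48.
Payments saved = 40 − 7 = 33.

33 fewer payments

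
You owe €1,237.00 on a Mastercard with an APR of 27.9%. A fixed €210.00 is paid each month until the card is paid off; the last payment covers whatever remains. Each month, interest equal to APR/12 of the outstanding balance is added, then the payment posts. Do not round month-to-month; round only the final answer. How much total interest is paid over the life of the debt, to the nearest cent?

Monthly rate r = 27.9%/12 = 2.325% = 0.02325.
Payoff takes n = ⌈−ln(1 − rB₀/P)/ln(1+r)⌉ = ⌈6.408⌉ = 7 payments; the last is €86.32.
Total paid = 6·€210.00 + €86.32 = €1,346.32.
Total interest = total paid − principal = €1,346.32 − €1,237.00 = €109.32.

€109.32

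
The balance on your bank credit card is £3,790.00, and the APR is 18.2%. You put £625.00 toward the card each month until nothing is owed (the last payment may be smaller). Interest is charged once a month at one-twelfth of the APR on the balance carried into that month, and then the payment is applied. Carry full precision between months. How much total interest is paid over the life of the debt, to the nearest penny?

£216.98

Monthly rate r = 18.2%/12 = 1.51667% = 0.0151667.
Payoff takes n = ⌈−ln(1 − rB₀/P)/ln(1+r)⌉ = ⌈6.409⌉ = 7 payments; the last is £256.98.
Total paid = 6·£625.00 + £256.98 = £4,006.98.
Total interest = total paid − principal = £4,006.98 − £3,790.00 = £216.98.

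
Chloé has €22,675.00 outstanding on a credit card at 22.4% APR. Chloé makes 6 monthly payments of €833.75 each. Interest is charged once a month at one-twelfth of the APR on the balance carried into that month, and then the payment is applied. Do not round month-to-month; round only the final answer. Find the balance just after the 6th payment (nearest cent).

Monthly rate r = 22.4%/12 = 1.86667% = 0.0186667.
Each month: B ← B·(1+r) − €833.75.
Month 1: interest €423.27; balance after payment €22,264.52.
Month 2: interest €415.60; balance after payment €21,846.37.
Month 3: interest €407.80; balance after payment €21,420.42.
Month 4: interest €399.85; balance after payment €20,986.52.
Month 5: interest €391.75; balance after payment €20,544.52.
Month 6: interest €383.50; balance after payment €20,094.26.

€20,094.26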